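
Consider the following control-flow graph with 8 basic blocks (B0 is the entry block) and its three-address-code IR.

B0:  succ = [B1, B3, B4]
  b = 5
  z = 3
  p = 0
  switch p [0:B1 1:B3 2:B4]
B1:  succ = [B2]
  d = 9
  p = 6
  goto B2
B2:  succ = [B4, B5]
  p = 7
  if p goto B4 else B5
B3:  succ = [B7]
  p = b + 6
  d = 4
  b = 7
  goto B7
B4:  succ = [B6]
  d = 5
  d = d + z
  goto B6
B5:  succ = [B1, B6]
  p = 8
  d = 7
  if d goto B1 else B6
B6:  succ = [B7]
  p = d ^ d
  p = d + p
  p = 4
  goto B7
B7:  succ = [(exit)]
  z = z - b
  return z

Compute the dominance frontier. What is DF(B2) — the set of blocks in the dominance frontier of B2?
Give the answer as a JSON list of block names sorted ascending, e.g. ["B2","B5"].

Answer: ["B1", "B4", "B6"]

Derivation:
idom tree: B1←B0 B2←B1 B3←B0 B4←B0 B5←B2 B6←B0 B7←B0
Dom∩ at merges:
  B1: preds {B0,B5}: {B0} ∩ {B0,B1,B2,B5} = {B0}; idom=B0
  B4: preds {B0,B2}: {B0} ∩ {B0,B1,B2} = {B0}; idom=B0
  B6: preds {B4,B5}: {B0,B4} ∩ {B0,B1,B2,B5} = {B0}; idom=B0
  B7: preds {B3,B6}: {B0,B3} ∩ {B0,B6} = {B0}; idom=B0

Frontier:
  join B1 pred B0: · stop@B0
  join B1 pred B5: B5→B2→B1 stop@B0
  join B4 pred B0: · stop@B0
  join B4 pred B2: B2→B1 stop@B0
  join B6 pred B4: B4 stop@B0
  join B6 pred B5: B5→B2→B1 stop@B0
  join B7 pred B3: B3 stop@B0
  join B7 pred B6: B6 stop@B0
  B0: DF=∅
  B1: DF={B1,B4,B6}
  B2: DF={B1,B4,B6}
  B3: DF={B7}
  B4: DF={B6}
  B5: DF={B1,B6}
  B6: DF={B7}
  B7: DF=∅

DF(B2) = ["B1", "B4", "B6"]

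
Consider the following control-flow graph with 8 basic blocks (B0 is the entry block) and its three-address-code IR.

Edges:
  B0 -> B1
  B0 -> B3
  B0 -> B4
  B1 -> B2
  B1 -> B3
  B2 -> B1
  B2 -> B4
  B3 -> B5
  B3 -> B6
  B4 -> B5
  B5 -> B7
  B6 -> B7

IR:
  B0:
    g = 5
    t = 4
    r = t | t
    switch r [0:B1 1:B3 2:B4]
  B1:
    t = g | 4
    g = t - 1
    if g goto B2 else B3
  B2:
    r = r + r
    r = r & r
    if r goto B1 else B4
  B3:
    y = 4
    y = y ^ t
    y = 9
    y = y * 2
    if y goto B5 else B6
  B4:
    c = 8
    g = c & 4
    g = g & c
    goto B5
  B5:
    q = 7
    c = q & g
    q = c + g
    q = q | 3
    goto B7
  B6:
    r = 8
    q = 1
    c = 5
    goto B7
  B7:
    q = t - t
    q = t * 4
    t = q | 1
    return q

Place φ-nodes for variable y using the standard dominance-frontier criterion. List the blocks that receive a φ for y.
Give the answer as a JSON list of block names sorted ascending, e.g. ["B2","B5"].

idom tree: B1←B0 B2←B1 B3←B0 B4←B0 B5←B0 B6←B3 B7←B0
Join-block Dom:
  B1: preds {B0,B2}: {B0} ∩ {B0,B1,B2} = {B0}; idom=B0
  B3: preds {B0,B1}: {B0} ∩ {B0,B1} = {B0}; idom=B0
  B4: preds {B0,B2}: {B0} ∩ {B0,B1,B2} = {B0}; idom=B0
  B5: preds {B3,B4}: {B0,B3} ∩ {B0,B4} = {B0}; idom=B0
  B7: preds {B5,B6}: {B0,B5} ∩ {B0,B3,B6} = {B0}; idom=B0

DF walk-up:
  join B1 pred B0: · stop@B0
  join B1 pred B2: B2→B1 stop@B0
  join B3 pred B0: · stop@B0
  join B3 pred B1: B1 stop@B0
  join B4 pred B0: · stop@B0
  join B4 pred B2: B2→B1 stop@B0
  join B5 pred B3: B3 stop@B0
  join B5 pred B4: B4 stop@B0
  join B7 pred B5: B5 stop@B0
  join B7 pred B6: B6→B3 stop@B0
  B0 → ∅
  B1 → {B1,B3,B4}
  B2 → {B1,B4}
  B3 → {B5,B7}
  B4 → {B5}
  B5 → {B7}
  B6 → {B7}
  B7 → ∅

φ for y: defs {B3}
  DF⁺ = {B5,B7}

Answer: ["B5", "B7"]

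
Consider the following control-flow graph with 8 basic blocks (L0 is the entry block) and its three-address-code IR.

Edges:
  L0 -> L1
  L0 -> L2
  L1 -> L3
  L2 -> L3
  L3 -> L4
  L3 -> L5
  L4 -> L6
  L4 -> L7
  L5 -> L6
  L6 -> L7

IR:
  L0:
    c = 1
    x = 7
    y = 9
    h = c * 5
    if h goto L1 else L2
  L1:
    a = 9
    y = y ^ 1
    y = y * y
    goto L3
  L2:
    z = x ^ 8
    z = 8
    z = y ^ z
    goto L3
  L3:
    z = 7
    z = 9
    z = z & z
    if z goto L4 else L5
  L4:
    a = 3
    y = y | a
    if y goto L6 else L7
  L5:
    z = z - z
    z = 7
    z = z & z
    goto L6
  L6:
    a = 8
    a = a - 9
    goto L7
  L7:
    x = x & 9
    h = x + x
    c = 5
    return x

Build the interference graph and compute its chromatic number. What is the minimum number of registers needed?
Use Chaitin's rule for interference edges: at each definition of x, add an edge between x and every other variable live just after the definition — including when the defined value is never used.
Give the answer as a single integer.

Answer: 3

Working:
def/use:
  L0: {c,h,x,y} / ∅
  L1: {a,y} / {y}
  L2: {z} / {x,y}
  L3: {z} / ∅
  L4: {a,y} / {y}
  L5: {z} / {z}
  L6: {a} / ∅
  L7: {c,h,x} / {x}

Live sets:
  L0: in=∅ out={x,y}
  L1: in={x,y} out={x,y}
  L2: in={x,y} out={x,y}
  L3: in={x,y} out={x,y,z}
  L4: in={x,y} out={x}
  L5: in={x,z} out={x}
  L6: in={x} out={x}
  L7: in={x} out=∅

Conflict graph:
  a — {x,y}
  c — {x,y}
  h — {x,y}
  x — {a,c,h,y,z}
  y — {a,c,h,x,z}
  z — {x,y}

Chromatic number:
  lower bound: {a,x,y} mutually conflict ⇒ χ ≥ 3
  assign a→c2 c→c2 h→c2 x→c0 y→c1 z→c2 — no edge inside a register ⇒ χ ≤ 3
  χ = 3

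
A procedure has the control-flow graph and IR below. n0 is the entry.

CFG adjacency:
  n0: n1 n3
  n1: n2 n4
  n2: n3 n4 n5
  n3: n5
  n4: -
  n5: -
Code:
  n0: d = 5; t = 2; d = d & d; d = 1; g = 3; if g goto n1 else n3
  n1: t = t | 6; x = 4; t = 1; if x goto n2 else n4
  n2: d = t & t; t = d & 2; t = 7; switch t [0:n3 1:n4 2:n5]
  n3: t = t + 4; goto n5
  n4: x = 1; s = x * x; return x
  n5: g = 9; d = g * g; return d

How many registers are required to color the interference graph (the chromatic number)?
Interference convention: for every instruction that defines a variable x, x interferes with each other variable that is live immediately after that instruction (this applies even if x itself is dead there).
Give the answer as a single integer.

Per-block:
  n0 def {d,g,t} use ∅
  n1 def {t,x} use {t}
  n2 def {d,t} use {t}
  n3 def {t} use {t}
  n4 def {s,x} use ∅
  n5 def {d,g} use ∅

Backward fixpoint:
  n0: in=∅ out={t}
  n1: in={t} out={t}
  n2: in={t} out={t}
  n3: in={t} out=∅
  n4: in=∅ out=∅
  n5: in=∅ out=∅

Interference:
  d: {t}
  g: {t}
  s: {x}
  t: {d,g,x}
  x: {s,t}

Chromatic number:
  {d,t} pairwise interfere (2-clique) ⇒ χ ≥ 2
  assign d→R1 g→R1 s→R0 t→R0 x→R1 — no edge inside a register ⇒ χ ≤ 2
  χ = 2

Answer: 2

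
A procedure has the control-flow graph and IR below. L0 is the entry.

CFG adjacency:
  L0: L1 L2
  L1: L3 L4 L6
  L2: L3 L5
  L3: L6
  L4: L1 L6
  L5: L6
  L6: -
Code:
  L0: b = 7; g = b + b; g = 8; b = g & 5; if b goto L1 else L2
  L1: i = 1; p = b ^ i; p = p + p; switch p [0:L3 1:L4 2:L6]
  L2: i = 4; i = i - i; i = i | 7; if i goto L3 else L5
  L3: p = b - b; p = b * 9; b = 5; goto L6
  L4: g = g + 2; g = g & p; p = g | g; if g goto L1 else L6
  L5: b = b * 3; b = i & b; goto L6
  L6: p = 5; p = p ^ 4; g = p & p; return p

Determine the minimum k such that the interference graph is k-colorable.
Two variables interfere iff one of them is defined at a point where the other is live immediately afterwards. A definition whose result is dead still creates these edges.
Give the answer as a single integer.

Block summaries:
  L0 def {b,g} use ∅
  L1 def {i,p} use {b}
  L2 def {i} use ∅
  L3 def {b,p} use {b}
  L4 def {g,p} use {g,p}
  L5 def {b} use {b,i}
  L6 def {g,p} use ∅

Liveness:
  live L0: ∅→{b,g}
  live L1: {b,g}→{b,g,p}
  live L2: {b}→{b,i}
  live L3: {b}→∅
  live L4: {b,g,p}→{b,g}
  live L5: {b,i}→∅
  live L6: ∅→∅

Interfere edges:
  b: {g,i,p}
  g: {b,i,p}
  i: {b,g}
  p: {b,g}

Colouring:
  clique {b,g,i} ⇒ need ≥ 3
  3-colouring: c0={b}  c1={g}  c2={i,p}
  χ = 3

Answer: 3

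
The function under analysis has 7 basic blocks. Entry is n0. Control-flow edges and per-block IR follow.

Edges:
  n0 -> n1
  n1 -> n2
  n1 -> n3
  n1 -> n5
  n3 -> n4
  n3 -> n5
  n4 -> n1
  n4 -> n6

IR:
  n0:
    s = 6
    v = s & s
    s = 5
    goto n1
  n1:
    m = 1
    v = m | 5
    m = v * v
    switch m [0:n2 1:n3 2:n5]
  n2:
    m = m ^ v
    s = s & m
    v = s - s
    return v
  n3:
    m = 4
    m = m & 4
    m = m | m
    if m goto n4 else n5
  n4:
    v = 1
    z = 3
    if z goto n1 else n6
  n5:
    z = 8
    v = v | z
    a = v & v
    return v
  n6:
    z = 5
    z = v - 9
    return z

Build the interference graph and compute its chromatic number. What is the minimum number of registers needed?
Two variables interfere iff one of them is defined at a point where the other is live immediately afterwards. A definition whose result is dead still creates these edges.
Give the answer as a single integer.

Answer: 3

Analysis:
Block summaries:
  n0: {s,v} / ∅
  n1: {m,v} / ∅
  n2: {m,s,v} / {m,s,v}
  n3: {m} / ∅
  n4: {v,z} / ∅
  n5: {a,v,z} / {v}
  n6: {z} / {v}

Live sets:
  live n0: ∅→{s}
  live n1: {s}→{m,s,v}
  live n2: {m,s,v}→∅
  live n3: {s,v}→{s,v}
  live n4: {s}→{s,v}
  live n5: {v}→∅
  live n6: {v}→∅

Interfere edges:
  a↔{v}
  m↔{s,v}
  s↔{m,v,z}
  v↔{a,m,s,z}
  z↔{s,v}

Chromatic number:
  clique {m,s,v} ⇒ need ≥ 3
  3-colouring: c0={v}  c1={a,s}  c2={m,z}
  χ = 3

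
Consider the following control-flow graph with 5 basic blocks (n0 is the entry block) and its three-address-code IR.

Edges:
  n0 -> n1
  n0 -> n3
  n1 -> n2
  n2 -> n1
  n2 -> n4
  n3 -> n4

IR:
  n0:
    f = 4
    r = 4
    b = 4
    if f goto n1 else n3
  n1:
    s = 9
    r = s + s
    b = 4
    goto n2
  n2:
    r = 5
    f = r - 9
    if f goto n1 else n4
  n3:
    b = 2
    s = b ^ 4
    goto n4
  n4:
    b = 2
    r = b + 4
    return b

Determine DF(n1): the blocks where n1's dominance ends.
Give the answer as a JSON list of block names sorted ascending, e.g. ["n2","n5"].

idom tree: n1←n0 n2←n1 n3←n0 n4←n0
Dom∩ at merges:
  n1: preds {n0,n2}: {n0} ∩ {n0,n1,n2} = {n0}; idom=n0
  n4: preds {n2,n3}: {n0,n1,n2} ∩ {n0,n3} = {n0}; idom=n0

DF walk-up:
  n1←n0: walk · to n0
  n1←n2: walk n2→n1 to n0
  n4←n2: walk n2→n1 to n0
  n4←n3: walk n3 to n0
  DF(n0)=∅
  DF(n1)={n1,n4}
  DF(n2)={n1,n4}
  DF(n3)={n4}
  DF(n4)=∅

DF(n1) = ["n1", "n4"]

Answer: ["n1", "n4"]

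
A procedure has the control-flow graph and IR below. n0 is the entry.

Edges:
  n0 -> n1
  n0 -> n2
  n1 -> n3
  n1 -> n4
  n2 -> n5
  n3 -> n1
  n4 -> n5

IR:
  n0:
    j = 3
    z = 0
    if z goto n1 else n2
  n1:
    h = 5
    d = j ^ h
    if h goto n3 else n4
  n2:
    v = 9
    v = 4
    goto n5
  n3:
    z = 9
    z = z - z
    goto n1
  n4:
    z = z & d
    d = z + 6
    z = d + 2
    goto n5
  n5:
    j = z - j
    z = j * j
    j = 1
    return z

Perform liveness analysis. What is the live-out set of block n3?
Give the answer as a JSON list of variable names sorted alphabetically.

Block summaries:
  n0: def={j,z} ue=∅
  n1: def={d,h} ue={j}
  n2: def={v} ue=∅
  n3: def={z} ue=∅
  n4: def={d,z} ue={d,z}
  n5: def={j,z} ue={j,z}

Liveness:
  live n0: ∅→{j,z}
  live n1: {j,z}→{d,j,z}
  live n2: {j,z}→{j,z}
  live n3: {j}→{j,z}
  live n4: {d,j,z}→{j,z}
  live n5: {j,z}→∅

live-out(n3) = ["j", "z"]

Answer: ["j", "z"]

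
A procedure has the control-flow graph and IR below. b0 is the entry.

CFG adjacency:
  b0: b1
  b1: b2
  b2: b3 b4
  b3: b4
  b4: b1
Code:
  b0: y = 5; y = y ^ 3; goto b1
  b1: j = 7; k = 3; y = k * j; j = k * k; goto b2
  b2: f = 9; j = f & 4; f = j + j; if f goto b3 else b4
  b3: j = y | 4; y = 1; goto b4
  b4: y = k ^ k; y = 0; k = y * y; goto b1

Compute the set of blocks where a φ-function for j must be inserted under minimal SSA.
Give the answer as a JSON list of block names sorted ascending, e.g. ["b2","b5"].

Answer: ["b1", "b4"]

Working:
idom tree: b1←b0 b2←b1 b3←b2 b4←b2
Join-block Dom:
  b1: preds {b0,b4}: {b0} ∩ {b0,b1,b2,b4} = {b0}; idom=b0
  b4: preds {b2,b3}: {b0,b1,b2} ∩ {b0,b1,b2,b3} = {b0,b1,b2}; idom=b2

DF walk-up:
  b1←b0: walk · to b0
  b1←b4: walk b4→b2→b1 to b0
  b4←b2: walk · to b2
  b4←b3: walk b3 to b2
  b0: DF=∅
  b1: DF={b1}
  b2: DF={b1}
  b3: DF={b4}
  b4: DF={b1}

φ for j: defs {b1,b2,b3}
  DF⁺ = {b1,b4}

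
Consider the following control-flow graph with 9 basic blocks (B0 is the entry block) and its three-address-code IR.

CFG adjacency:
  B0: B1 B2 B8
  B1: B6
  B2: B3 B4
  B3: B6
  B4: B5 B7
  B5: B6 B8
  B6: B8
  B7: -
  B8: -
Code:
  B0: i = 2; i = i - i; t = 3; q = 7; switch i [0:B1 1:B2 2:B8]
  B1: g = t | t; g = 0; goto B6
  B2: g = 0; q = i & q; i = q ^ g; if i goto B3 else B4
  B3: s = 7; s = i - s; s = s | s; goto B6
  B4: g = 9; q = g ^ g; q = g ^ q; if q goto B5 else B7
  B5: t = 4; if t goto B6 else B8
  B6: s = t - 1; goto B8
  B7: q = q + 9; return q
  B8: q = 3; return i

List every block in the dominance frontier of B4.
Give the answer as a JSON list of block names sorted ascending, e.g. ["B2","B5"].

idom tree: B1←B0 B2←B0 B3←B2 B4←B2 B5←B4 B6←B0 B7←B4 B8←B0
Dom∩ at merges:
  B6: preds {B1,B3,B5}: {B0,B1} ∩ {B0,B2,B3} ∩ {B0,B2,B4,B5} = {B0}; idom=B0
  B8: preds {B0,B5,B6}: {B0} ∩ {B0,B2,B4,B5} ∩ {B0,B6} = {B0}; idom=B0

DF walk-up:
  join B6 pred B1: B1 stop@B0
  join B6 pred B3: B3→B2 stop@B0
  join B6 pred B5: B5→B4→B2 stop@B0
  join B8 pred B0: · stop@B0
  join B8 pred B5: B5→B4→B2 stop@B0
  join B8 pred B6: B6 stop@B0
  DF(B0)=∅
  DF(B1)={B6}
  DF(B2)={B6,B8}
  DF(B3)={B6}
  DF(B4)={B6,B8}
  DF(B5)={B6,B8}
  DF(B6)={B8}
  DF(B7)=∅
  DF(B8)=∅

DF(B4) = ["B6", "B8"]

Answer: ["B6", "B8"]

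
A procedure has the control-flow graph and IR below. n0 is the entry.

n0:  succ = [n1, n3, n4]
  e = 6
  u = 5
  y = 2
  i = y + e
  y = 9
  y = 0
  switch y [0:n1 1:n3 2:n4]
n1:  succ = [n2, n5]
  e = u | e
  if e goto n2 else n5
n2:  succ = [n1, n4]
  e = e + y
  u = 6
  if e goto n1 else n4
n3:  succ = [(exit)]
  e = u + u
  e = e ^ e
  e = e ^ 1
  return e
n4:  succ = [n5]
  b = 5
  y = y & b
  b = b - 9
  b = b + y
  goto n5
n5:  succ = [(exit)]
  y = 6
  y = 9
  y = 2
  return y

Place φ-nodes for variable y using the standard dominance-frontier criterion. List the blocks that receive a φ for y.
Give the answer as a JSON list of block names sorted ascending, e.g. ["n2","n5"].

idom tree: n1←n0 n2←n1 n3←n0 n4←n0 n5←n0
Join-block Dom:
  n1: preds {n0,n2}: {n0} ∩ {n0,n1,n2} = {n0}; idom=n0
  n4: preds {n0,n2}: {n0} ∩ {n0,n1,n2} = {n0}; idom=n0
  n5: preds {n1,n4}: {n0,n1} ∩ {n0,n4} = {n0}; idom=n0

DF walk-up:
  join n1 pred n0: · stop@n0
  join n1 pred n2: n2→n1 stop@n0
  join n4 pred n0: · stop@n0
  join n4 pred n2: n2→n1 stop@n0
  join n5 pred n1: n1 stop@n0
  join n5 pred n4: n4 stop@n0
  DF(n0)=∅
  DF(n1)={n1,n4,n5}
  DF(n2)={n1,n4}
  DF(n3)=∅
  DF(n4)={n5}
  DF(n5)=∅

φ for y: defs {n0,n4,n5}
  DF⁺ = {n5}

Answer: ["n5"]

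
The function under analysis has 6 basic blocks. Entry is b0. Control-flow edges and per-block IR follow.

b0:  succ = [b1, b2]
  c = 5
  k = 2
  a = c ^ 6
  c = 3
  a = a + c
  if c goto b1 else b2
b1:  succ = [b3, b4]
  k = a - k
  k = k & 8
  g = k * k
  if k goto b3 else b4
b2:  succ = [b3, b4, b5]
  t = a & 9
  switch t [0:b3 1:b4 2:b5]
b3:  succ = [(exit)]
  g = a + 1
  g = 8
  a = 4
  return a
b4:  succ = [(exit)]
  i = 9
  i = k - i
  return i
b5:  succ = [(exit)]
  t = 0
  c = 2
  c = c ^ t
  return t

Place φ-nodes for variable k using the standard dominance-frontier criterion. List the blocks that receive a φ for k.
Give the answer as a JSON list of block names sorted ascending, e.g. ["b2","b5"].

idom tree: b1←b0 b2←b0 b3←b0 b4←b0 b5←b2
Join-block Dom:
  b3: preds {b1,b2}: {b0,b1} ∩ {b0,b2} = {b0}; idom=b0
  b4: preds {b1,b2}: {b0,b1} ∩ {b0,b2} = {b0}; idom=b0

DF walk-up:
  b3←b1: walk b1 to b0
  b3←b2: walk b2 to b0
  b4←b1: walk b1 to b0
  b4←b2: walk b2 to b0
  DF(b0)=∅
  DF(b1)={b3,b4}
  DF(b2)={b3,b4}
  DF(b3)=∅
  DF(b4)=∅
  DF(b5)=∅

φ for k: defs {b0,b1}
  DF⁺ = {b3,b4}

Answer: ["b3", "b4"]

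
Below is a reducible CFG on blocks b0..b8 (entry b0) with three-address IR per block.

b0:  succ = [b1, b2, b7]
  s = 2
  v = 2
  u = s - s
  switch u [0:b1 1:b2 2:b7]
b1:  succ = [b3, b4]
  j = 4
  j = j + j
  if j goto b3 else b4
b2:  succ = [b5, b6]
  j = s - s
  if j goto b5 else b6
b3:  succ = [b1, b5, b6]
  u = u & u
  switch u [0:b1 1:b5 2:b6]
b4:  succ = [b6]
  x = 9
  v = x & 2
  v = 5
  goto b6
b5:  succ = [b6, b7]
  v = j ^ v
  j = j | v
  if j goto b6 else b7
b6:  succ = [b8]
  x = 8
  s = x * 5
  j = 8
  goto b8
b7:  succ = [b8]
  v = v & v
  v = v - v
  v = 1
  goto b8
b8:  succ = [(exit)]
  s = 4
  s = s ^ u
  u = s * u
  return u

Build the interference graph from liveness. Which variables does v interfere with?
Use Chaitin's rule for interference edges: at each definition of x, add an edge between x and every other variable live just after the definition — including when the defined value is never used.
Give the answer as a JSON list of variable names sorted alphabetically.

Per-block:
  b0: {s,u,v} / ∅
  b1: {j} / ∅
  b2: {j} / {s}
  b3: {u} / {u}
  b4: {v,x} / ∅
  b5: {j,v} / {j,v}
  b6: {j,s,x} / ∅
  b7: {v} / {v}
  b8: {s,u} / {u}

Live sets:
  b0: in=∅ out={s,u,v}
  b1: in={u,v} out={j,u,v}
  b2: in={s,u,v} out={j,u,v}
  b3: in={j,u,v} out={j,u,v}
  b4: in={u} out={u}
  b5: in={j,u,v} out={u,v}
  b6: in={u} out={u}
  b7: in={u,v} out={u}
  b8: in={u} out=∅

Interference:
  j — {u,v}
  s — {u,v}
  u — {j,s,v,x}
  v — {j,s,u}
  x — {u}

N(v) = ["j", "s", "u"]

Answer: ["j", "s", "u"]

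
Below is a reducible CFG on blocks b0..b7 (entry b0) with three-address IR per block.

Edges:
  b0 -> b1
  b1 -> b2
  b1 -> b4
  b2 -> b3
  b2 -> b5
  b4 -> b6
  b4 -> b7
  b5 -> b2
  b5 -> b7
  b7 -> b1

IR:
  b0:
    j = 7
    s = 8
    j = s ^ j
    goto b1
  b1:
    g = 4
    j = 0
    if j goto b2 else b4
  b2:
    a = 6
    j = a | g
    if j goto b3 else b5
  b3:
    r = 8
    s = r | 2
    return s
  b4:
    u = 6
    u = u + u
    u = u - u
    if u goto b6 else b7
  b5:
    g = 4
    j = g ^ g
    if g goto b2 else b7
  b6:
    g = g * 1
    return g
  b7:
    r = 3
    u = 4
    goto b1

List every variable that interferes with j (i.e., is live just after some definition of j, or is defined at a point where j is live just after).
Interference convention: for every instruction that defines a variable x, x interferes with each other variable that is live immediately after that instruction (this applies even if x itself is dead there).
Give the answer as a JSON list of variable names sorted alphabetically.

Block summaries:
  b0: def={j,s} ue=∅
  b1: def={g,j} ue=∅
  b2: def={a,j} ue={g}
  b3: def={r,s} ue=∅
  b4: def={u} ue=∅
  b5: def={g,j} ue=∅
  b6: def={g} ue={g}
  b7: def={r,u} ue=∅

Liveness:
  b0 li=∅ lo=∅
  b1 li=∅ lo={g}
  b2 li={g} lo=∅
  b3 li=∅ lo=∅
  b4 li={g} lo={g}
  b5 li=∅ lo={g}
  b6 li={g} lo=∅
  b7 li=∅ lo=∅

Interfere edges:
  a: {g}
  g: {a,j,u}
  j: {g,s}
  r: ∅
  s: {j}
  u: {g}

N(j) = ["g", "s"]

Answer: ["g", "s"]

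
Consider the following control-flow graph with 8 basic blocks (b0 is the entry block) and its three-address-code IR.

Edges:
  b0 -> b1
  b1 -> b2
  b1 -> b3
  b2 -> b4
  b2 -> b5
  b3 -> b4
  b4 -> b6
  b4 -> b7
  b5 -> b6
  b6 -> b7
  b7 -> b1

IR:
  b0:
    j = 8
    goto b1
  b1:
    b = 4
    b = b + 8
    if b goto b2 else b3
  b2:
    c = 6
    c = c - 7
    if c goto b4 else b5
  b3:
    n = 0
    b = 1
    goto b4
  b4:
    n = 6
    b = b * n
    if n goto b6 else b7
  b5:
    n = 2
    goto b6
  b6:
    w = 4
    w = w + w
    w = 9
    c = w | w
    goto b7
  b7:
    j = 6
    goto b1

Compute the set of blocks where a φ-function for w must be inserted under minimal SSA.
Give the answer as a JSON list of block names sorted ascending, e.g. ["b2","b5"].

Answer: ["b1", "b7"]

Working:
idom tree: b1←b0 b2←b1 b3←b1 b4←b1 b5←b2 b6←b1 b7←b1
Join-block Dom:
  b1: preds {b0,b7}: {b0} ∩ {b0,b1,b7} = {b0}; idom=b0
  b4: preds {b2,b3}: {b0,b1,b2} ∩ {b0,b1,b3} = {b0,b1}; idom=b1
  b6: preds {b4,b5}: {b0,b1,b4} ∩ {b0,b1,b2,b5} = {b0,b1}; idom=b1
  b7: preds {b4,b6}: {b0,b1,b4} ∩ {b0,b1,b6} = {b0,b1}; idom=b1

DF walk-up:
  join b1 pred b0: · stop@b0
  join b1 pred b7: b7→b1 stop@b0
  join b4 pred b2: b2 stop@b1
  join b4 pred b3: b3 stop@b1
  join b6 pred b4: b4 stop@b1
  join b6 pred b5: b5→b2 stop@b1
  join b7 pred b4: b4 stop@b1
  join b7 pred b6: b6 stop@b1
  b0 → ∅
  b1 → {b1}
  b2 → {b4,b6}
  b3 → {b4}
  b4 → {b6,b7}
  b5 → {b6}
  b6 → {b7}
  b7 → {b1}

φ for w: defs {b6}
  DF⁺ = {b1,b7}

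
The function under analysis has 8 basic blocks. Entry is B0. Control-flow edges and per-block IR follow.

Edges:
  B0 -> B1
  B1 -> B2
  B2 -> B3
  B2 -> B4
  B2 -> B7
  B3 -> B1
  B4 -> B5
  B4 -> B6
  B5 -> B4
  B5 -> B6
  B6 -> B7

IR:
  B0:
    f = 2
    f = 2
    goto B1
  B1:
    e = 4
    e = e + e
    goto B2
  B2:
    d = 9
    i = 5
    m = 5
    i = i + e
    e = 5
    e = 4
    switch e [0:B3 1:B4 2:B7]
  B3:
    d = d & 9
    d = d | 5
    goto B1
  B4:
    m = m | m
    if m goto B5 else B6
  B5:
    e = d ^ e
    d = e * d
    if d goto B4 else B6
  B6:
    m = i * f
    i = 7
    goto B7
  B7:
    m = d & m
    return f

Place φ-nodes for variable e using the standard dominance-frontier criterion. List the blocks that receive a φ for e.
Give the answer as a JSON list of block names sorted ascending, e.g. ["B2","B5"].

idom tree: B1←B0 B2←B1 B3←B2 B4←B2 B5←B4 B6←B4 B7←B2
Join-block Dom:
  B1: preds {B0,B3}: {B0} ∩ {B0,B1,B2,B3} = {B0}; idom=B0
  B4: preds {B2,B5}: {B0,B1,B2} ∩ {B0,B1,B2,B4,B5} = {B0,B1,B2}; idom=B2
  B6: preds {B4,B5}: {B0,B1,B2,B4} ∩ {B0,B1,B2,B4,B5} = {B0,B1,B2,B4}; idom=B4
  B7: preds {B2,B6}: {B0,B1,B2} ∩ {B0,B1,B2,B4,B6} = {B0,B1,B2}; idom=B2

Frontier:
  join B1 pred B0: · stop@B0
  join B1 pred B3: B3→B2→B1 stop@B0
  join B4 pred B2: · stop@B2
  join B4 pred B5: B5→B4 stop@B2
  join B6 pred B4: · stop@B4
  join B6 pred B5: B5 stop@B4
  join B7 pred B2: · stop@B2
  join B7 pred B6: B6→B4 stop@B2
  B0 → ∅
  B1 → {B1}
  B2 → {B1}
  B3 → {B1}
  B4 → {B4,B7}
  B5 → {B4,B6}
  B6 → {B7}
  B7 → ∅

φ for e: defs {B1,B2,B5}
  DF⁺ = {B1,B4,B6,B7}

Answer: ["B1", "B4", "B6", "B7"]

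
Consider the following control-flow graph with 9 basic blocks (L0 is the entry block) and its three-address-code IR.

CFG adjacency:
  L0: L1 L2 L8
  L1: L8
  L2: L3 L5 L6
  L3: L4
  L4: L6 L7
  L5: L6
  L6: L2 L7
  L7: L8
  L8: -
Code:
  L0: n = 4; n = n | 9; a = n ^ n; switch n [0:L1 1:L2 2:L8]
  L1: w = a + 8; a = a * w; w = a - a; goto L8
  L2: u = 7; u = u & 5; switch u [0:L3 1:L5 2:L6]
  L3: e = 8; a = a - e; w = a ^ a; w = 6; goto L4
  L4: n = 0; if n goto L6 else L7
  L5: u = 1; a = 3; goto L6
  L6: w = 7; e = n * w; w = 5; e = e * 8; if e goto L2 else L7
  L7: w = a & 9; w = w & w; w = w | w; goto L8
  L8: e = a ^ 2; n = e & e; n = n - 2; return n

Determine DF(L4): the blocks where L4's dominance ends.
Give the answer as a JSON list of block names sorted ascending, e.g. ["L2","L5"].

idom tree: L1←L0 L2←L0 L3←L2 L4←L3 L5←L2 L6←L2 L7←L2 L8←L0
Dom∩ at merges:
  L2: preds {L0,L6}: {L0} ∩ {L0,L2,L6} = {L0}; idom=L0
  L6: preds {L2,L4,L5}: {L0,L2} ∩ {L0,L2,L3,L4} ∩ {L0,L2,L5} = {L0,L2}; idom=L2
  L7: preds {L4,L6}: {L0,L2,L3,L4} ∩ {L0,L2,L6} = {L0,L2}; idom=L2
  L8: preds {L0,L1,L7}: {L0} ∩ {L0,L1} ∩ {L0,L2,L7} = {L0}; idom=L0

DF walk-up:
  L2←L0: walk · to L0
  L2←L6: walk L6→L2 to L0
  L6←L2: walk · to L2
  L6←L4: walk L4→L3 to L2
  L6←L5: walk L5 to L2
  L7←L4: walk L4→L3 to L2
  L7←L6: walk L6 to L2
  L8←L0: walk · to L0
  L8←L1: walk L1 to L0
  L8←L7: walk L7→L2 to L0
  L0: DF=∅
  L1: DF={L8}
  L2: DF={L2,L8}
  L3: DF={L6,L7}
  L4: DF={L6,L7}
  L5: DF={L6}
  L6: DF={L2,L7}
  L7: DF={L8}
  L8: DF=∅

DF(L4) = ["L6", "L7"]

Answer: ["L6", "L7"]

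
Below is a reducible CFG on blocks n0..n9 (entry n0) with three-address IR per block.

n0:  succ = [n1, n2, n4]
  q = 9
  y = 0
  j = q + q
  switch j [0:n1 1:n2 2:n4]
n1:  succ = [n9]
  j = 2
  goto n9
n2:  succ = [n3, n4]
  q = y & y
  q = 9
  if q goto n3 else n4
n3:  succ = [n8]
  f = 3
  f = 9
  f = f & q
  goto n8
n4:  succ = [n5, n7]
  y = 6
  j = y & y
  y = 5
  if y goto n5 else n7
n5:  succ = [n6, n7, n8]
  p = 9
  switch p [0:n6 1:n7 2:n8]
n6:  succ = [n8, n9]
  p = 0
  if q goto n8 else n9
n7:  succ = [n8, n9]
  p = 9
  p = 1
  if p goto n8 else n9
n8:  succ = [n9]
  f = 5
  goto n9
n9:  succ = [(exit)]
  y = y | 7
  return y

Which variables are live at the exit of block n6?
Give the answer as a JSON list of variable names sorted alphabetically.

Answer: ["y"]

Derivation:
Block summaries:
  n0 def {j,q,y} use ∅
  n1 def {j} use ∅
  n2 def {q} use {y}
  n3 def {f} use {q}
  n4 def {j,y} use ∅
  n5 def {p} use ∅
  n6 def {p} use {q}
  n7 def {p} use ∅
  n8 def {f} use ∅
  n9 def {y} use {y}

Backward fixpoint:
  live n0: ∅→{q,y}
  live n1: {y}→{y}
  live n2: {y}→{q,y}
  live n3: {q,y}→{y}
  live n4: {q}→{q,y}
  live n5: {q,y}→{q,y}
  live n6: {q,y}→{y}
  live n7: {y}→{y}
  live n8: {y}→{y}
  live n9: {y}→∅

live-out(n6) = ["y"]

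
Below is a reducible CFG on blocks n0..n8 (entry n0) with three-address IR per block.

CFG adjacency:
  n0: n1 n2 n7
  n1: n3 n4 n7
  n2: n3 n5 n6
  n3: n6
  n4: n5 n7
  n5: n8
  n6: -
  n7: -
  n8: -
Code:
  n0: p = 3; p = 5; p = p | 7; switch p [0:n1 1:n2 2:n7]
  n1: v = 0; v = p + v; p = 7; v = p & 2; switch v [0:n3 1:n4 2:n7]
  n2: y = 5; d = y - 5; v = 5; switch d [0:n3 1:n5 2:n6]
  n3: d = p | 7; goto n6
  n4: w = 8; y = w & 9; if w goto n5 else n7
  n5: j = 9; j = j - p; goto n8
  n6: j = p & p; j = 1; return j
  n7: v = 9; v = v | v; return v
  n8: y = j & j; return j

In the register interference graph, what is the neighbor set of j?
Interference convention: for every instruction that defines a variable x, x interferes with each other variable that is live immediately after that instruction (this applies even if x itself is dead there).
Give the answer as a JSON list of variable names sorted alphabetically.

Answer: ["p", "y"]

Working:
Block summaries:
  n0: def={p} ue=∅
  n1: def={p,v} ue={p}
  n2: def={d,v,y} ue=∅
  n3: def={d} ue={p}
  n4: def={w,y} ue=∅
  n5: def={j} ue={p}
  n6: def={j} ue={p}
  n7: def={v} ue=∅
  n8: def={y} ue={j}

Live sets:
  n0 li=∅ lo={p}
  n1 li={p} lo={p}
  n2 li={p} lo={p}
  n3 li={p} lo={p}
  n4 li={p} lo={p}
  n5 li={p} lo={j}
  n6 li={p} lo=∅
  n7 li=∅ lo=∅
  n8 li={j} lo=∅

Interfere edges:
  d: {p,v}
  j: {p,y}
  p: {d,j,v,w,y}
  v: {d,p}
  w: {p,y}
  y: {j,p,w}

N(j) = ["p", "y"]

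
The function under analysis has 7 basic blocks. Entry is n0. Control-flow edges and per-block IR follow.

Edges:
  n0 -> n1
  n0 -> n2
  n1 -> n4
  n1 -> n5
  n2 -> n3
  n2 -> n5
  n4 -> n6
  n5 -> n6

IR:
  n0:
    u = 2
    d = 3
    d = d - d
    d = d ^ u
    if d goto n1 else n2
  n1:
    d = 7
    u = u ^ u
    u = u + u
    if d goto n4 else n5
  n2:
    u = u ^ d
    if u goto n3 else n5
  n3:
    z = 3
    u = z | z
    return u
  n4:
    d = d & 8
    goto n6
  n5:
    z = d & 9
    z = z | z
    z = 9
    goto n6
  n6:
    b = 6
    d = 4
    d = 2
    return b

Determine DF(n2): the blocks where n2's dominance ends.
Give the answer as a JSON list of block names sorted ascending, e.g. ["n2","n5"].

idom tree: n1←n0 n2←n0 n3←n2 n4←n1 n5←n0 n6←n0
Dom∩ at merges:
  n5: preds {n1,n2}: {n0,n1} ∩ {n0,n2} = {n0}; idom=n0
  n6: preds {n4,n5}: {n0,n1,n4} ∩ {n0,n5} = {n0}; idom=n0

DF walk-up:
  n5←n1: walk n1 to n0
  n5←n2: walk n2 to n0
  n6←n4: walk n4→n1 to n0
  n6←n5: walk n5 to n0
  n0: DF=∅
  n1: DF={n5,n6}
  n2: DF={n5}
  n3: DF=∅
  n4: DF={n6}
  n5: DF={n6}
  n6: DF=∅

DF(n2) = ["n5"]

Answer: ["n5"]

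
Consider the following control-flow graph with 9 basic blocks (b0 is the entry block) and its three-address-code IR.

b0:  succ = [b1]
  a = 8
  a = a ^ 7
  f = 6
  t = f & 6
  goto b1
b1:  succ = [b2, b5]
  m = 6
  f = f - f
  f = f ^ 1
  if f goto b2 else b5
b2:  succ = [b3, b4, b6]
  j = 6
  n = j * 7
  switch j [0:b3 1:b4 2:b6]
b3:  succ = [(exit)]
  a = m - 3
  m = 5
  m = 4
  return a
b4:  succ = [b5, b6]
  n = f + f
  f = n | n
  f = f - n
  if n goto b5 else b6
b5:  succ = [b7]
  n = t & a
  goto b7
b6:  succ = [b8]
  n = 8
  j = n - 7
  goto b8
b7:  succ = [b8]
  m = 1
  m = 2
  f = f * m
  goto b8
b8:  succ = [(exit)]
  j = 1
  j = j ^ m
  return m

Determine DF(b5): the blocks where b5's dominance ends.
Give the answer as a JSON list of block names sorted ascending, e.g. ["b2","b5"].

idom tree: b1←b0 b2←b1 b3←b2 b4←b2 b5←b1 b6←b2 b7←b5 b8←b1
Join-block Dom:
  b5: preds {b1,b4}: {b0,b1} ∩ {b0,b1,b2,b4} = {b0,b1}; idom=b1
  b6: preds {b2,b4}: {b0,b1,b2} ∩ {b0,b1,b2,b4} = {b0,b1,b2}; idom=b2
  b8: preds {b6,b7}: {b0,b1,b2,b6} ∩ {b0,b1,b5,b7} = {b0,b1}; idom=b1

Frontier:
  join b5 pred b1: · stop@b1
  join b5 pred b4: b4→b2 stop@b1
  join b6 pred b2: · stop@b2
  join b6 pred b4: b4 stop@b2
  join b8 pred b6: b6→b2 stop@b1
  join b8 pred b7: b7→b5 stop@b1
  b0: DF=∅
  b1: DF=∅
  b2: DF={b5,b8}
  b3: DF=∅
  b4: DF={b5,b6}
  b5: DF={b8}
  b6: DF={b8}
  b7: DF={b8}
  b8: DF=∅

DF(b5) = ["b8"]

Answer: ["b8"]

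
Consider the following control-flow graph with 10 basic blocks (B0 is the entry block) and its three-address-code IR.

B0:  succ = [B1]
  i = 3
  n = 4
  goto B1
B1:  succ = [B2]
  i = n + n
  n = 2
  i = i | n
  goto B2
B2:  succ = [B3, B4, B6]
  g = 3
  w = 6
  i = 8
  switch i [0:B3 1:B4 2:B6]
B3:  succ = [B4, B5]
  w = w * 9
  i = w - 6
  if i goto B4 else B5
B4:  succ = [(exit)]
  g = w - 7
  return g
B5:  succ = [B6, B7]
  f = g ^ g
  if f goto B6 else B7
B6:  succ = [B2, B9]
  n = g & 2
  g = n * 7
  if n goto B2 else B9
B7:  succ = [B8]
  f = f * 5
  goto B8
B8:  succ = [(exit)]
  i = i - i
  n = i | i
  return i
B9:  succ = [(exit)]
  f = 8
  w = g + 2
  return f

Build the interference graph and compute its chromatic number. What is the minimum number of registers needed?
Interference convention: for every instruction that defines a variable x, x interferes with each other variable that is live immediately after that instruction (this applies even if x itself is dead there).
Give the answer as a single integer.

Answer: 4

Working:
def/use:
  B0: {i,n} / ∅
  B1: {i,n} / {n}
  B2: {g,i,w} / ∅
  B3: {i,w} / {w}
  B4: {g} / {w}
  B5: {f} / {g}
  B6: {g,n} / {g}
  B7: {f} / {f}
  B8: {i,n} / {i}
  B9: {f,w} / {g}

Backward fixpoint:
  B0 li=∅ lo={n}
  B1 li={n} lo=∅
  B2 li=∅ lo={g,w}
  B3 li={g,w} lo={g,i,w}
  B4 li={w} lo=∅
  B5 li={g,i} lo={f,g,i}
  B6 li={g} lo={g}
  B7 li={f,i} lo={i}
  B8 li={i} lo=∅
  B9 li={g} lo=∅

Interference:
  f: {g,i,w}
  g: {f,i,n,w}
  i: {f,g,n,w}
  n: {g,i}
  w: {f,g,i}

Registers:
  clique {f,g,i,w} ⇒ need ≥ 4
  assign f→R2 g→R0 i→R1 n→R2 w→R3 — no edge inside a register ⇒ χ ≤ 4
  χ = 4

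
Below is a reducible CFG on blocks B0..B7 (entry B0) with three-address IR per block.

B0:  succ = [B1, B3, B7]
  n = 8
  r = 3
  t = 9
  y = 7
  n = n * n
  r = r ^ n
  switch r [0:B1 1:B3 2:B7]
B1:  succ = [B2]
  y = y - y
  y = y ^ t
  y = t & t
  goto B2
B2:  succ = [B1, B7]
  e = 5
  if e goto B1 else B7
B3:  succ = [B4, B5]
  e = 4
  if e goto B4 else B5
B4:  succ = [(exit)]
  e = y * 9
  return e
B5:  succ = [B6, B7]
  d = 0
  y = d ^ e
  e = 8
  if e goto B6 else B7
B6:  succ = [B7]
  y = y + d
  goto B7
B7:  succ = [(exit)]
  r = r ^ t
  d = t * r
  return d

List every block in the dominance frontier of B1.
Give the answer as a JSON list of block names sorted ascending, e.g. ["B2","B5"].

idom tree: B1←B0 B2←B1 B3←B0 B4←B3 B5←B3 B6←B5 B7←B0
Dom∩ at merges:
  B1: preds {B0,B2}: {B0} ∩ {B0,B1,B2} = {B0}; idom=B0
  B7: preds {B0,B2,B5,B6}: {B0} ∩ {B0,B1,B2} ∩ {B0,B3,B5} ∩ {B0,B3,B5,B6} = {B0}; idom=B0

DF walk-up:
  join B1 pred B0: · stop@B0
  join B1 pred B2: B2→B1 stop@B0
  join B7 pred B0: · stop@B0
  join B7 pred B2: B2→B1 stop@B0
  join B7 pred B5: B5→B3 stop@B0
  join B7 pred B6: B6→B5→B3 stop@B0
  B0: DF=∅
  B1: DF={B1,B7}
  B2: DF={B1,B7}
  B3: DF={B7}
  B4: DF=∅
  B5: DF={B7}
  B6: DF={B7}
  B7: DF=∅

DF(B1) = ["B1", "B7"]

Answer: ["B1", "B7"]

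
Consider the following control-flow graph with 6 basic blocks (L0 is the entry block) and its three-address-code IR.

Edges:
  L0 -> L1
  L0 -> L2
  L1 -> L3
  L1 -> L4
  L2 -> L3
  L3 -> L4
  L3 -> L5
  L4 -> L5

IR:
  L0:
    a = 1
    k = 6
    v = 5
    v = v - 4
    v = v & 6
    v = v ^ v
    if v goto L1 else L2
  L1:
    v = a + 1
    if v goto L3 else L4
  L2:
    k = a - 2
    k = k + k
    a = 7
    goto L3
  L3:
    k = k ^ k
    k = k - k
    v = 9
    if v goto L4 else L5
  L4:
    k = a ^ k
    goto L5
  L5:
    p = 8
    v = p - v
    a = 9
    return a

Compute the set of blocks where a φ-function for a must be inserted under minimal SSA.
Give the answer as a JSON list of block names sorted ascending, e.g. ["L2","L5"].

idom tree: L1←L0 L2←L0 L3←L0 L4←L0 L5←L0
Dom at joins:
  L3: preds {L1,L2}: {L0,L1} ∩ {L0,L2} = {L0}; idom=L0
  L4: preds {L1,L3}: {L0,L1} ∩ {L0,L3} = {L0}; idom=L0
  L5: preds {L3,L4}: {L0,L3} ∩ {L0,L4} = {L0}; idom=L0

DF walk-up:
  join L3 pred L1: L1 stop@L0
  join L3 pred L2: L2 stop@L0
  join L4 pred L1: L1 stop@L0
  join L4 pred L3: L3 stop@L0
  join L5 pred L3: L3 stop@L0
  join L5 pred L4: L4 stop@L0
  L0: DF=∅
  L1: DF={L3,L4}
  L2: DF={L3}
  L3: DF={L4,L5}
  L4: DF={L5}
  L5: DF=∅

φ for a: defs {L0,L2,L5}
  DF⁺ = {L3,L4,L5}

Answer: ["L3", "L4", "L5"]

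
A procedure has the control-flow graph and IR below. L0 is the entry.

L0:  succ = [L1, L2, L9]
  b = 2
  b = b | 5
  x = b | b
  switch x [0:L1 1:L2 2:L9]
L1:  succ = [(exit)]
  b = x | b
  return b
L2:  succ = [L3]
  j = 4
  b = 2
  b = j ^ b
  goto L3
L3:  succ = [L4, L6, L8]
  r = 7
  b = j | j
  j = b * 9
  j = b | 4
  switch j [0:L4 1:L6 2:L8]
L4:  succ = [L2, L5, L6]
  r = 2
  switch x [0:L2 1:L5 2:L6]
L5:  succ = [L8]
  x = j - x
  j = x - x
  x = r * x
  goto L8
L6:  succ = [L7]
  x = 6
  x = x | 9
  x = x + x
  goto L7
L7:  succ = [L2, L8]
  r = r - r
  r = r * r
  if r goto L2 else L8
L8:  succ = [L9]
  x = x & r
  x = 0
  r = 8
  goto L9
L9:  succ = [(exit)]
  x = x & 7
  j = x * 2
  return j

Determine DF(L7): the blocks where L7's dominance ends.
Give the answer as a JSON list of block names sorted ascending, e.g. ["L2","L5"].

idom tree: L1←L0 L2←L0 L3←L2 L4←L3 L5←L4 L6←L3 L7←L6 L8←L3 L9←L0
Join-block Dom:
  L2: preds {L0,L4,L7}: {L0} ∩ {L0,L2,L3,L4} ∩ {L0,L2,L3,L6,L7} = {L0}; idom=L0
  L6: preds {L3,L4}: {L0,L2,L3} ∩ {L0,L2,L3,L4} = {L0,L2,L3}; idom=L3
  L8: preds {L3,L5,L7}: {L0,L2,L3} ∩ {L0,L2,L3,L4,L5} ∩ {L0,L2,L3,L6,L7} = {L0,L2,L3}; idom=L3
  L9: preds {L0,L8}: {L0} ∩ {L0,L2,L3,L8} = {L0}; idom=L0

DF derivation:
  L2←L0: walk · to L0
  L2←L4: walk L4→L3→L2 to L0
  L2←L7: walk L7→L6→L3→L2 to L0
  L6←L3: walk · to L3
  L6←L4: walk L4 to L3
  L8←L3: walk · to L3
  L8←L5: walk L5→L4 to L3
  L8←L7: walk L7→L6 to L3
  L9←L0: walk · to L0
  L9←L8: walk L8→L3→L2 to L0
  DF(L0)=∅
  DF(L1)=∅
  DF(L2)={L2,L9}
  DF(L3)={L2,L9}
  DF(L4)={L2,L6,L8}
  DF(L5)={L8}
  DF(L6)={L2,L8}
  DF(L7)={L2,L8}
  DF(L8)={L9}
  DF(L9)=∅

DF(L7) = ["L2", "L8"]

Answer: ["L2", "L8"]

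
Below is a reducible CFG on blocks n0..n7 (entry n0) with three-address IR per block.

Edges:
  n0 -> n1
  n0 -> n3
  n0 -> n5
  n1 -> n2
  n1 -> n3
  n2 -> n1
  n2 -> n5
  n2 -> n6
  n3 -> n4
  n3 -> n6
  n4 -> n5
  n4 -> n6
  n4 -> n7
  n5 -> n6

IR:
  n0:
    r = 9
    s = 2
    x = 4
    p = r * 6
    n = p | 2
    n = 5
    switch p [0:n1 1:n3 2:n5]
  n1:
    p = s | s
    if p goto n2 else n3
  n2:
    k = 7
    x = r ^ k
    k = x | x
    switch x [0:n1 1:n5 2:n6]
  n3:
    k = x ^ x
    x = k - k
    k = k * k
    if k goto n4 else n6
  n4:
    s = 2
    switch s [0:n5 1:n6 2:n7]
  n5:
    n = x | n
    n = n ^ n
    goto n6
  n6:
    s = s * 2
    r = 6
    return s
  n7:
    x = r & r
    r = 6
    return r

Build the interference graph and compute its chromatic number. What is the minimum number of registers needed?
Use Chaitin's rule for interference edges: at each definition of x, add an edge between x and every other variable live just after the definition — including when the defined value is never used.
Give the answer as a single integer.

def/use:
  n0: def={n,p,r,s,x} ue=∅
  n1: def={p} ue={s}
  n2: def={k,x} ue={r}
  n3: def={k,x} ue={x}
  n4: def={s} ue=∅
  n5: def={n} ue={n,x}
  n6: def={r,s} ue={s}
  n7: def={r,x} ue={r}

Live sets:
  n0: in=∅ out={n,r,s,x}
  n1: in={n,r,s,x} out={n,r,s,x}
  n2: in={n,r,s} out={n,r,s,x}
  n3: in={n,r,s,x} out={n,r,s,x}
  n4: in={n,r,x} out={n,r,s,x}
  n5: in={n,s,x} out={s}
  n6: in={s} out=∅
  n7: in={r} out=∅

Interfere edges:
  k: {n,r,s,x}
  n: {k,p,r,s,x}
  p: {n,r,s,x}
  r: {k,n,p,s,x}
  s: {k,n,p,r,x}
  x: {k,n,p,r,s}

Chromatic number:
  lower bound: {k,n,r,s,x} mutually conflict ⇒ χ ≥ 5
  assign k→R4 n→R0 p→R4 r→R1 s→R2 x→R3 — no edge inside a register ⇒ χ ≤ 5
  χ = 5

Answer: 5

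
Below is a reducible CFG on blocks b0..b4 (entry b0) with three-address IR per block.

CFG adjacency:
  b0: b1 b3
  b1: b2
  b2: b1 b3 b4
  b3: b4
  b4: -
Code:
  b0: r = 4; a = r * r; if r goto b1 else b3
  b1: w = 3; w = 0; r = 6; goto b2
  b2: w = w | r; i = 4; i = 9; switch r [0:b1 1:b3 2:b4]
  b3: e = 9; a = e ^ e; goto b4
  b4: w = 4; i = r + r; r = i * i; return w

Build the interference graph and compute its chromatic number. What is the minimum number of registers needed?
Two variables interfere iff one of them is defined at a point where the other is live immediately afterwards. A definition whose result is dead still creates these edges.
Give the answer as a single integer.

Answer: 3

Working:
Per-block:
  b0 def {a,r} use ∅
  b1 def {r,w} use ∅
  b2 def {i,w} use {r,w}
  b3 def {a,e} use ∅
  b4 def {i,r,w} use {r}

Backward fixpoint:
  b0 li=∅ lo={r}
  b1 li=∅ lo={r,w}
  b2 li={r,w} lo={r}
  b3 li={r} lo={r}
  b4 li={r} lo=∅

Interfere edges:
  a — {r}
  e — {r}
  i — {r,w}
  r — {a,e,i,w}
  w — {i,r}

Colouring:
  {i,r,w} pairwise interfere (3-clique) ⇒ χ ≥ 3
  assign a→c1 e→c1 i→c1 r→c0 w→c2 — no edge inside a register ⇒ χ ≤ 3
  χ = 3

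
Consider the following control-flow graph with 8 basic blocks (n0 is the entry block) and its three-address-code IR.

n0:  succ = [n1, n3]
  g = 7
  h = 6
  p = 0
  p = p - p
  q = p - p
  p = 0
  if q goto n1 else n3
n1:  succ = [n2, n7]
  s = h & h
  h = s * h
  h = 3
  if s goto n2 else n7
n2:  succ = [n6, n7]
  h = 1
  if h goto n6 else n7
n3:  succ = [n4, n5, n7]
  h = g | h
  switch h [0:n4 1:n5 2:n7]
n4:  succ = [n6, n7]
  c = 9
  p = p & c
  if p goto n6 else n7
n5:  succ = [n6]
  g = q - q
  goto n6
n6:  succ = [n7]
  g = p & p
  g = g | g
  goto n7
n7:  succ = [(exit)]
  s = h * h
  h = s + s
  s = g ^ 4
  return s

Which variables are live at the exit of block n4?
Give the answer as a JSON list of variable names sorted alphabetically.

Answer: ["g", "h", "p"]

Working:
def/use:
  n0: {g,h,p,q} / ∅
  n1: {h,s} / {h}
  n2: {h} / ∅
  n3: {h} / {g,h}
  n4: {c,p} / {p}
  n5: {g} / {q}
  n6: {g} / {p}
  n7: {h,s} / {g,h}

Live sets:
  n0 li=∅ lo={g,h,p,q}
  n1 li={g,h,p} lo={g,h,p}
  n2 li={g,p} lo={g,h,p}
  n3 li={g,h,p,q} lo={g,h,p,q}
  n4 li={g,h,p} lo={g,h,p}
  n5 li={h,p,q} lo={h,p}
  n6 li={h,p} lo={g,h}
  n7 li={g,h} lo=∅

live-out(n4) = ["g", "h", "p"]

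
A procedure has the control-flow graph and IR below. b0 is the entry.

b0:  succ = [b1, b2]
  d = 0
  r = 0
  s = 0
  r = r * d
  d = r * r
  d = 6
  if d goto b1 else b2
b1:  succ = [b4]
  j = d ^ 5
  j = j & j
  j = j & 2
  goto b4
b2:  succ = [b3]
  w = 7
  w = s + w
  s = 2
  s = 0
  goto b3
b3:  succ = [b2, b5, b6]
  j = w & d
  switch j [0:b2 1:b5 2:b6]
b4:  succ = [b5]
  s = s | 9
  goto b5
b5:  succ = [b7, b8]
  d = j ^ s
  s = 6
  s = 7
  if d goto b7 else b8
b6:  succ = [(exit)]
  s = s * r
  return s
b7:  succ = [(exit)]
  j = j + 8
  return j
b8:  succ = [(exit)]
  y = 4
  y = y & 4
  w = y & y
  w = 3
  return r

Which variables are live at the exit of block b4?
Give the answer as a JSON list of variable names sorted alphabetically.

Answer: ["j", "r", "s"]

Derivation:
def/use:
  b0: def={d,r,s} ue=∅
  b1: def={j} ue={d}
  b2: def={s,w} ue={s}
  b3: def={j} ue={d,w}
  b4: def={s} ue={s}
  b5: def={d,s} ue={j,s}
  b6: def={s} ue={r,s}
  b7: def={j} ue={j}
  b8: def={w,y} ue={r}

Live sets:
  b0: in=∅ out={d,r,s}
  b1: in={d,r,s} out={j,r,s}
  b2: in={d,r,s} out={d,r,s,w}
  b3: in={d,r,s,w} out={d,j,r,s}
  b4: in={j,r,s} out={j,r,s}
  b5: in={j,r,s} out={j,r}
  b6: in={r,s} out=∅
  b7: in={j} out=∅
  b8: in={r} out=∅

live-out(b4) = ["j", "r", "s"]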